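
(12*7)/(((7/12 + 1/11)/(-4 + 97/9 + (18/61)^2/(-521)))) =145689155920/172539049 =844.38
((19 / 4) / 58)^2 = 361 / 53824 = 0.01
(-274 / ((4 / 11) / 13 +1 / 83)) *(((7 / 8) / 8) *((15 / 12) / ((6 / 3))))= -468.03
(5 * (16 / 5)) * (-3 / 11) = -48 / 11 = -4.36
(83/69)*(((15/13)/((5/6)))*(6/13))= 2988/3887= 0.77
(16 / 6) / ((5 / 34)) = 272 / 15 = 18.13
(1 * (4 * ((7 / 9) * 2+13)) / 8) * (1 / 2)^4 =131 / 288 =0.45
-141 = -141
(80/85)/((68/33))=132/289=0.46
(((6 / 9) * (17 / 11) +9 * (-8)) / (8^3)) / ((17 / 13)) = -15223 / 143616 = -0.11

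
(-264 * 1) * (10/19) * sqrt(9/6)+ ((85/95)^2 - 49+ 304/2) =37472/361 - 1320 * sqrt(6)/19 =-66.37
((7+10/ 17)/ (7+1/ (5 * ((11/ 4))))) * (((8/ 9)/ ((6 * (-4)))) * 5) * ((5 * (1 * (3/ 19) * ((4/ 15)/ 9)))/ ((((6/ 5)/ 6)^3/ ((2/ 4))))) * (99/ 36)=-16259375/ 20354814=-0.80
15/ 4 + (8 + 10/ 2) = 67/ 4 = 16.75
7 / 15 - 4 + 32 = 427 / 15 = 28.47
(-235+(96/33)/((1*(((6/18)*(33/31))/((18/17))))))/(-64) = 465539/131648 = 3.54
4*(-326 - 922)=-4992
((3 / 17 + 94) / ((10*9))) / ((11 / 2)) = 1601 / 8415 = 0.19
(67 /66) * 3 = 67 /22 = 3.05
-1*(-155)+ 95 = 250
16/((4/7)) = 28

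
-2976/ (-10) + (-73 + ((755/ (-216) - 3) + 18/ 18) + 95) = 339233/ 1080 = 314.10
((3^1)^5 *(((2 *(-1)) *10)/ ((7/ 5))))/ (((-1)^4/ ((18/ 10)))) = -43740/ 7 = -6248.57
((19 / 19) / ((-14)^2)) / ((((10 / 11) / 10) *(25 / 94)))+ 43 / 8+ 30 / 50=60623 / 9800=6.19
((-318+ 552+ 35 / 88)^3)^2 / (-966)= -77022287292874991013725689 / 448614347833344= -171689308790.20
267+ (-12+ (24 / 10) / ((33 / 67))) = 14293 / 55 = 259.87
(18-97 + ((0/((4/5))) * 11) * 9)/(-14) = 79/14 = 5.64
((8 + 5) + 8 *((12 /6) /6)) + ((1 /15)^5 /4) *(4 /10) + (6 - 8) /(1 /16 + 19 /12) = 8669531329 /599906250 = 14.45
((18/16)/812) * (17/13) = 153/84448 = 0.00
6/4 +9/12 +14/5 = 101/20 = 5.05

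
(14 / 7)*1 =2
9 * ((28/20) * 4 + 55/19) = 7263/95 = 76.45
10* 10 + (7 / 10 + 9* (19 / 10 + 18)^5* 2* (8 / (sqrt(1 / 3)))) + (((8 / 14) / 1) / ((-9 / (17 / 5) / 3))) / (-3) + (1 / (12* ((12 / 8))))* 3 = 31841 / 315 + 2808716408991* sqrt(3) / 6250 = 778374424.99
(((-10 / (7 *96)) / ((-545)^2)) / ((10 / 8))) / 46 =-1 / 1147704600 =-0.00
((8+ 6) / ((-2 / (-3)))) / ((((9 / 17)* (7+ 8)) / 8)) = 952 / 45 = 21.16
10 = 10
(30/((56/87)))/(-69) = -0.68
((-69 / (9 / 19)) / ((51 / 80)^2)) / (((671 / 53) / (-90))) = 1482304000 / 581757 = 2547.98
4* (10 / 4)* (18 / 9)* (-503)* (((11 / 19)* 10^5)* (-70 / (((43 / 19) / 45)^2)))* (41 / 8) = 152742960562500000 / 1849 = 82608415663872.36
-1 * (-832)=832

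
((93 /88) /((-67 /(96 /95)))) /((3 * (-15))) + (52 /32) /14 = 4564863 /39208400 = 0.12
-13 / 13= -1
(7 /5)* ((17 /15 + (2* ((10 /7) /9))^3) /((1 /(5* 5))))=1456933 /35721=40.79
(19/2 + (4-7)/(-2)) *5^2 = 275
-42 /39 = -14 /13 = -1.08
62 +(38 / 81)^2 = 62.22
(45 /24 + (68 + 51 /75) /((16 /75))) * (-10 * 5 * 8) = -129525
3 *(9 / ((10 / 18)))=243 / 5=48.60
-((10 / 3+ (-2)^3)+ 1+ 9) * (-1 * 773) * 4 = 49472 / 3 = 16490.67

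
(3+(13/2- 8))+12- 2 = 23/2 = 11.50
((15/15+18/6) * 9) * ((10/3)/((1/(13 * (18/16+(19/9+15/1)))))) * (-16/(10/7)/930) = -477932/1395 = -342.60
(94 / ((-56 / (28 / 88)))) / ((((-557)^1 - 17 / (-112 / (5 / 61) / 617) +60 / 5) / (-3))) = -40138 / 13460315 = -0.00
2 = 2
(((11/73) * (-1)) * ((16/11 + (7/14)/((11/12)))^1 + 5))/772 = -77/56356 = -0.00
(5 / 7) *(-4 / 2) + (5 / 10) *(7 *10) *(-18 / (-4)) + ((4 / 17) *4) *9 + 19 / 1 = 43683 / 238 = 183.54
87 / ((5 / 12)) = 1044 / 5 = 208.80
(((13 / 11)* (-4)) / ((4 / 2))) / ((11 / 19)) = -494 / 121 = -4.08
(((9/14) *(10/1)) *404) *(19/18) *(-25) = -479750/7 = -68535.71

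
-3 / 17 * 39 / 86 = -117 / 1462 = -0.08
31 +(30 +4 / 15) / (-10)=2098 / 75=27.97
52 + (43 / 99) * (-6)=1630 / 33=49.39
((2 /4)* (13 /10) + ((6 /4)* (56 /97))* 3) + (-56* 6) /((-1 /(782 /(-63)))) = -4167.42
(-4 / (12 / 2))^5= -32 / 243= -0.13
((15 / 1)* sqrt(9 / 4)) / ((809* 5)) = 9 / 1618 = 0.01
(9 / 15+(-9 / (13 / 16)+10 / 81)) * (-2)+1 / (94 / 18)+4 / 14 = 36694843 / 1732185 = 21.18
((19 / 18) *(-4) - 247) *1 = -2261 / 9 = -251.22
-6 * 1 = -6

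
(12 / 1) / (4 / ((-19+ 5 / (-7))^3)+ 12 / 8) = 985527 / 123148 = 8.00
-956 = -956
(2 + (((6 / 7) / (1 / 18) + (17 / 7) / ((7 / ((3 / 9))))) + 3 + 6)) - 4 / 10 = 19216 / 735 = 26.14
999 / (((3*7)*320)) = 333 / 2240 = 0.15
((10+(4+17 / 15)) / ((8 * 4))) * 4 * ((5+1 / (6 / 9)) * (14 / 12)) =20657 / 1440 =14.35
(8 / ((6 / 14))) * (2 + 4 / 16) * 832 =34944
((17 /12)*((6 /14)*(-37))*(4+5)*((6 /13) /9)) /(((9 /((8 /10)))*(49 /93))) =-38998 /22295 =-1.75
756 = 756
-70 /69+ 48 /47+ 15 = 48667 /3243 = 15.01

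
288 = 288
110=110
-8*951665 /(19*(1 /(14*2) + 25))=-213172960 /13319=-16005.18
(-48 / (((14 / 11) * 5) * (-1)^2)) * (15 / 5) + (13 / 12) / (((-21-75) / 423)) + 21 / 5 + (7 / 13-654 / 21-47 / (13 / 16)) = -111.65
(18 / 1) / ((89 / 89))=18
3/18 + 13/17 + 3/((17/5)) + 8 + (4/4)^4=1103/102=10.81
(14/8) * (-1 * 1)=-7/4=-1.75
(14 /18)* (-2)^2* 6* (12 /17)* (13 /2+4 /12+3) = 6608 /51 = 129.57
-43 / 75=-0.57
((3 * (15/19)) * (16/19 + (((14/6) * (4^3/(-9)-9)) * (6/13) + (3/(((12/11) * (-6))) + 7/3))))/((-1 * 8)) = 1301195/300352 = 4.33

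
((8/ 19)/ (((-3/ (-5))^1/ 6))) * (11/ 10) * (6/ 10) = 2.78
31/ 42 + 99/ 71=6359/ 2982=2.13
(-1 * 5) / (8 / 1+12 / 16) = -4 / 7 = -0.57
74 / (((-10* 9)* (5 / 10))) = -74 / 45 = -1.64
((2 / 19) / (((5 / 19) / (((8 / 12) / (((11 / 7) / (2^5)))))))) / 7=0.78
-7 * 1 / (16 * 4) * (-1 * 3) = 21 / 64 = 0.33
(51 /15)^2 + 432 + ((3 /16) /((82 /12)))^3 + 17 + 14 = 418651535153 /882188800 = 474.56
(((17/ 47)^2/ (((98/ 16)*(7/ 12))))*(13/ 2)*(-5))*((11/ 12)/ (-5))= 165308/ 757687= 0.22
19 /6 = 3.17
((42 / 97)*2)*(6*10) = 5040 / 97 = 51.96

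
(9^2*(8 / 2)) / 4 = 81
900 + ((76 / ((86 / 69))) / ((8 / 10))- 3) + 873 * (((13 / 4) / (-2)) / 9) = 280565 / 344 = 815.60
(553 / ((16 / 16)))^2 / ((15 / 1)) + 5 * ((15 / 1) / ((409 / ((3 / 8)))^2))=3273986271181 / 160589760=20387.27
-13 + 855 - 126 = 716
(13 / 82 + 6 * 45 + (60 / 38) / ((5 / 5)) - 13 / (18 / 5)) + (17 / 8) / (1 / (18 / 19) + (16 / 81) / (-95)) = 122828138533 / 454677372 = 270.14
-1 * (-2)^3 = 8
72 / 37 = 1.95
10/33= 0.30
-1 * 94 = -94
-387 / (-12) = 129 / 4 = 32.25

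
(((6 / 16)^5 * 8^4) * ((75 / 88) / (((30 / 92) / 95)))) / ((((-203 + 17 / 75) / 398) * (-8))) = 39622516875 / 21412864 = 1850.41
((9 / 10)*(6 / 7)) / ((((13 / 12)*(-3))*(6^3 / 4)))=-2 / 455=-0.00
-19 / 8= -2.38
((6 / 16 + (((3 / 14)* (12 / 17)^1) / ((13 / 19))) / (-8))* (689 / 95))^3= 11828507352174423 / 739744357184000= 15.99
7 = 7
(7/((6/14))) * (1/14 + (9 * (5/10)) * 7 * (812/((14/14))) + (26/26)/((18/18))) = 835583/2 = 417791.50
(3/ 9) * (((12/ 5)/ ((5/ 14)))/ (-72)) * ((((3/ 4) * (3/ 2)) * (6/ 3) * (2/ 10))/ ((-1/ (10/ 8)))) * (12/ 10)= 21/ 1000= 0.02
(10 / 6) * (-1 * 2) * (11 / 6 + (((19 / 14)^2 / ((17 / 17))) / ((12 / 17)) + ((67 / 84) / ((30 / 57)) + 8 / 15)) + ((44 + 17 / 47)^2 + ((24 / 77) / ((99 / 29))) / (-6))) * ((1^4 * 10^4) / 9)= -23273565107841250 / 3182610123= -7312728.93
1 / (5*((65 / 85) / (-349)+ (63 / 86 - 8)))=-510238 / 18546215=-0.03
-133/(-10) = 133/10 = 13.30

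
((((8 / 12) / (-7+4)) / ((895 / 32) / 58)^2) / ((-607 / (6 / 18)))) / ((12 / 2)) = 3444736 / 39383996175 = 0.00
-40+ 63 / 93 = -1219 / 31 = -39.32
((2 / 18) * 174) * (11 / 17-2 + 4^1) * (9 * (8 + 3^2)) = 7830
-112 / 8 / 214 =-7 / 107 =-0.07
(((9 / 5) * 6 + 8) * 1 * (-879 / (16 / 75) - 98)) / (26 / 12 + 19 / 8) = -9516513 / 545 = -17461.49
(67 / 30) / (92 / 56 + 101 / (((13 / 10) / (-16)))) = -6097 / 3389115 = -0.00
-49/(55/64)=-3136/55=-57.02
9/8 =1.12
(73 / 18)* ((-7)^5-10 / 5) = -409019 / 6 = -68169.83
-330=-330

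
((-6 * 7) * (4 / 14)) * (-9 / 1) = 108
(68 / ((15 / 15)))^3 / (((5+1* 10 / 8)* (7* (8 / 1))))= 157216 / 175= 898.38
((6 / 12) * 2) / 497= 1 / 497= 0.00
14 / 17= 0.82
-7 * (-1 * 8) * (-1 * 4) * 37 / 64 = -259 / 2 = -129.50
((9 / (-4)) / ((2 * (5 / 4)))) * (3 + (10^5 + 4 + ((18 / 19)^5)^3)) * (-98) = 133907508285026339009483505 / 15181127029874798299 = 8820656.60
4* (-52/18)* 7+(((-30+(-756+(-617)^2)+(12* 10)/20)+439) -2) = 3422386/9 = 380265.11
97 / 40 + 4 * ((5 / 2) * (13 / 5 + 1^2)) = 1537 / 40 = 38.42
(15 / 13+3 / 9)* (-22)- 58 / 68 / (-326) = -14142053 / 432276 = -32.72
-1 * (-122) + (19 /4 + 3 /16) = 2031 /16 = 126.94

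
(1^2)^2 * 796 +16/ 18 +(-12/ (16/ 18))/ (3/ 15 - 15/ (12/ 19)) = 1126814/ 1413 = 797.46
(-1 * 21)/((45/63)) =-147/5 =-29.40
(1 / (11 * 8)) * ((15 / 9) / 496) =5 / 130944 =0.00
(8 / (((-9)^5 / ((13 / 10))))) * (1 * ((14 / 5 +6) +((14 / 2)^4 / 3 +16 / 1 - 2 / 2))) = -642824 / 4428675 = -0.15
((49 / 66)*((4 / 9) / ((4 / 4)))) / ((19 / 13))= 1274 / 5643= 0.23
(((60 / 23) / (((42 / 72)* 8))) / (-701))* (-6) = 540 / 112861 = 0.00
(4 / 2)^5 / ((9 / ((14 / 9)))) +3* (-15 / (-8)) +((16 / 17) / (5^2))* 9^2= 3912133 / 275400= 14.21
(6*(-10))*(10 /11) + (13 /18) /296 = -3196657 /58608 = -54.54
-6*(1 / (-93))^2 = -2 / 2883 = -0.00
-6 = -6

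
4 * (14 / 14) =4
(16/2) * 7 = 56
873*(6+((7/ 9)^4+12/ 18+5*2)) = 10839847/ 729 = 14869.47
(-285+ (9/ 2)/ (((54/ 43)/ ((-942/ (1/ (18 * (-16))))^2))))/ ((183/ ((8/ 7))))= 703303408904/ 427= 1647080582.91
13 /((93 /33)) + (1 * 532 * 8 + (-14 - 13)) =131242 /31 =4233.61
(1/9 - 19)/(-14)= 85/63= 1.35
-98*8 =-784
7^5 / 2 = 16807 / 2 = 8403.50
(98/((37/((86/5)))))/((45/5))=8428/1665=5.06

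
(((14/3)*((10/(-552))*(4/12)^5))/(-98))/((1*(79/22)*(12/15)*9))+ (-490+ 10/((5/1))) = -977358892333/2002784616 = -488.00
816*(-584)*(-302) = 143916288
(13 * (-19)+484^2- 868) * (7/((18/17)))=27743779/18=1541321.06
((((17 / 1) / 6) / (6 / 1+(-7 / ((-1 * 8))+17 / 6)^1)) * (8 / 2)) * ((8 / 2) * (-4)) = -4352 / 233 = -18.68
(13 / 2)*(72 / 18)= 26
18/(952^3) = 9/431400704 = 0.00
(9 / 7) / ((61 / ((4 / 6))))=6 / 427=0.01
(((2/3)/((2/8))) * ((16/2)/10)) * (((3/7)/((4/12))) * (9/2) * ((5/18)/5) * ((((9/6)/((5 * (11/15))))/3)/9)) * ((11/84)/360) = 1/264600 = 0.00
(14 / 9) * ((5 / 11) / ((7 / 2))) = 20 / 99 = 0.20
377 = 377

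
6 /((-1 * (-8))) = 3 /4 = 0.75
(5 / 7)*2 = 10 / 7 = 1.43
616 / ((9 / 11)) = 6776 / 9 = 752.89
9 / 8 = 1.12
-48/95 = -0.51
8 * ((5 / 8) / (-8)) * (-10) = 25 / 4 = 6.25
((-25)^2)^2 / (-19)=-390625 / 19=-20559.21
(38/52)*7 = 5.12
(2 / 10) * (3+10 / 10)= 4 / 5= 0.80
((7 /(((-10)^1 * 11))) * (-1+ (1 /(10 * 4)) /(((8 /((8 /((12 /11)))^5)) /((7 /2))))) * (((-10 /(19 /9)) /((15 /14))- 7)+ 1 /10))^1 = 1877937481 /11286000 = 166.40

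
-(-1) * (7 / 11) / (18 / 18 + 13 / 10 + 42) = 70 / 4873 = 0.01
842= 842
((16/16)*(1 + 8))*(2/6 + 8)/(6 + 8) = 75/14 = 5.36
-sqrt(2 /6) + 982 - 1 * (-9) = 991 - sqrt(3) /3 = 990.42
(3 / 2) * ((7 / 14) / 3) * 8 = 2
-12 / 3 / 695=-4 / 695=-0.01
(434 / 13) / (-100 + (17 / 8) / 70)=-243040 / 727779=-0.33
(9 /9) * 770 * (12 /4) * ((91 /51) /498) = 8.28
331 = 331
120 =120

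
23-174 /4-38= -117 /2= -58.50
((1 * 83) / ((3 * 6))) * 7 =581 / 18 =32.28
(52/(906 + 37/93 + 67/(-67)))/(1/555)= 1341990/42101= 31.88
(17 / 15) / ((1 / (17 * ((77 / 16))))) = 92.72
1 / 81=0.01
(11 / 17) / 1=11 / 17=0.65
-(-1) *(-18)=-18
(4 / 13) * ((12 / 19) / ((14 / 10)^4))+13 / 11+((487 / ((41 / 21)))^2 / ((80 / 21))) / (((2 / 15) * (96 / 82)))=14328565734751465 / 136941668864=104632.62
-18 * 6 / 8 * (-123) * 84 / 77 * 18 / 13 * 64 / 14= 11477376 / 1001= 11465.91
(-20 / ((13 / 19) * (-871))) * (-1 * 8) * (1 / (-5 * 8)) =76 / 11323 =0.01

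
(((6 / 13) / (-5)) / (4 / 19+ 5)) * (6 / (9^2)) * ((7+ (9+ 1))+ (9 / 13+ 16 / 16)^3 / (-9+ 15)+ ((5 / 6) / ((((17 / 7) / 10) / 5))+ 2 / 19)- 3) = -91031164 / 2163067335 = -0.04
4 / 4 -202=-201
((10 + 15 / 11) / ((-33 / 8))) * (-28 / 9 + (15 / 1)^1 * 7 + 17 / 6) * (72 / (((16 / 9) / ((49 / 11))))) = -69273750 / 1331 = -52046.39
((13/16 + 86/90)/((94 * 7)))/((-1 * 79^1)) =-1273/37427040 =-0.00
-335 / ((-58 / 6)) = 1005 / 29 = 34.66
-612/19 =-32.21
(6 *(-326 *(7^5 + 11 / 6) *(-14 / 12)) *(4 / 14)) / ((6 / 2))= 32878078 / 9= 3653119.78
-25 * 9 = -225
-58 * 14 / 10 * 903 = -366618 / 5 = -73323.60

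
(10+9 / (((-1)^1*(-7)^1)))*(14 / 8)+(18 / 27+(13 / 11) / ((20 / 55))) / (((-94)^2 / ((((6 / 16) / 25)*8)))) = 371301 / 18800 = 19.75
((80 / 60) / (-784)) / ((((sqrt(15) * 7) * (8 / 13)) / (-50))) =65 * sqrt(15) / 49392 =0.01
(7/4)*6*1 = 21/2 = 10.50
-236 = -236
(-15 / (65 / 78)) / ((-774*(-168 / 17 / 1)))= -17 / 7224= -0.00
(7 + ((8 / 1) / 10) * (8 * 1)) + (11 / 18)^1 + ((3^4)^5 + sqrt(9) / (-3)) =313810597261 / 90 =3486784414.01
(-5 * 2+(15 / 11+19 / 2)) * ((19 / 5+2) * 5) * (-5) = -2755 / 22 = -125.23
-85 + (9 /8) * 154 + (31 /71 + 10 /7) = 90.12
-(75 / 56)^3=-421875 / 175616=-2.40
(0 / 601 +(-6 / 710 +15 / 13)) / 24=881 / 18460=0.05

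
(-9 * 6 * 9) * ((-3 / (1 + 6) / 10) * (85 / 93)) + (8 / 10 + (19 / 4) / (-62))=171519 / 8680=19.76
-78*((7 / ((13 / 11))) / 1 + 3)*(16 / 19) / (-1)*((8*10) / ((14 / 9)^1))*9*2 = 542566.02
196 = 196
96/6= 16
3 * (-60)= -180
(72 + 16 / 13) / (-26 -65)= -136 / 169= -0.80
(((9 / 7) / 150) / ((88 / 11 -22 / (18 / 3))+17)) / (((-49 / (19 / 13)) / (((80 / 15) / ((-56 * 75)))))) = 19 / 1248520000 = 0.00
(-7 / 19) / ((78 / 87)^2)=-5887 / 12844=-0.46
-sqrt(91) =-9.54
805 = 805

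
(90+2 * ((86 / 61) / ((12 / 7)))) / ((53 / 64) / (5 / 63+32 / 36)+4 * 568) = 1073344 / 26619681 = 0.04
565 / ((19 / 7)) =3955 / 19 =208.16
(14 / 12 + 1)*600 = 1300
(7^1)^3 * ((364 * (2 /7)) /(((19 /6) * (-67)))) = -214032 /1273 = -168.13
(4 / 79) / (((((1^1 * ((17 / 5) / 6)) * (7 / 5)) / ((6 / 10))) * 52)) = 90 / 122213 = 0.00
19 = 19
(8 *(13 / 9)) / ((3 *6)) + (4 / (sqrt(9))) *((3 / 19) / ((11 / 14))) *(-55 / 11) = -11812 / 16929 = -0.70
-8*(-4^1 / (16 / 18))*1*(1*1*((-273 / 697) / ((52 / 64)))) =-12096 / 697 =-17.35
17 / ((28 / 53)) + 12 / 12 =929 / 28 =33.18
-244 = -244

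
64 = 64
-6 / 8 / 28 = -3 / 112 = -0.03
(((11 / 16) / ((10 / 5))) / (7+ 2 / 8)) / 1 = 11 / 232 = 0.05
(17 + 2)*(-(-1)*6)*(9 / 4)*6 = 1539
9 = 9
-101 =-101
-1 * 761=-761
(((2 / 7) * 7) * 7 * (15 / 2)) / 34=105 / 34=3.09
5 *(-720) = -3600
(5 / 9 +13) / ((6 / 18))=122 / 3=40.67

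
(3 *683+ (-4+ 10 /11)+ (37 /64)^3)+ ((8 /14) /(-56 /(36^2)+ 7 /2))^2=354158706676231 /173087129600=2046.13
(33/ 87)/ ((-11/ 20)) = -20/ 29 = -0.69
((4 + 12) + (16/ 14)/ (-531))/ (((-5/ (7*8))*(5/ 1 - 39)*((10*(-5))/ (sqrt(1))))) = -118928/ 1128375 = -0.11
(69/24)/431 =23/3448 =0.01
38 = 38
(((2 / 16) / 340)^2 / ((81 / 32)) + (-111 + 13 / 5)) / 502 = -2030028479 / 9401054400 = -0.22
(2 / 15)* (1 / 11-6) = -26 / 33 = -0.79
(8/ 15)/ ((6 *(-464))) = -1/ 5220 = -0.00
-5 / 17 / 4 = -5 / 68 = -0.07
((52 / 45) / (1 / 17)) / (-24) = -221 / 270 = -0.82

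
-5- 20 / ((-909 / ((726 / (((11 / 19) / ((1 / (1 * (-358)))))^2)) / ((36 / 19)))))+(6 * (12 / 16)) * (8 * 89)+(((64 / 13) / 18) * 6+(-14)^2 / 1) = 7716390964157 / 2271770982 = 3396.64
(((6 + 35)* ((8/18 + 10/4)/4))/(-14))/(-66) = 2173/66528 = 0.03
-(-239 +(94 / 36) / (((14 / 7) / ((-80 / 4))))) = 2386 / 9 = 265.11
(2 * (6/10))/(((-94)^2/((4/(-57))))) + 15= 3147823/209855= 15.00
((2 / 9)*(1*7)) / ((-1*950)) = -0.00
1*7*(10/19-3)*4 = -69.26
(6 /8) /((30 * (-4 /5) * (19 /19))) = -1 /32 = -0.03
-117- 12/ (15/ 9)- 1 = -626/ 5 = -125.20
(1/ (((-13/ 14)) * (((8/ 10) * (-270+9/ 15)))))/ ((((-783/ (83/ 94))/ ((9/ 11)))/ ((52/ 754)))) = -14525/ 45682381602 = -0.00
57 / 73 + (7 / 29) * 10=6763 / 2117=3.19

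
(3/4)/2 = 3/8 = 0.38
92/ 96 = 23/ 24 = 0.96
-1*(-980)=980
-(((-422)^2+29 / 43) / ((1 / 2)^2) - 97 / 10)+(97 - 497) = -306473469 / 430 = -712729.00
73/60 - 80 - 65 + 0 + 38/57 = -8587/60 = -143.12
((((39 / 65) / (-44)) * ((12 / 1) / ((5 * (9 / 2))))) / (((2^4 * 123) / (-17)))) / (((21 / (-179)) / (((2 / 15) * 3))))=-3043 / 14206500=-0.00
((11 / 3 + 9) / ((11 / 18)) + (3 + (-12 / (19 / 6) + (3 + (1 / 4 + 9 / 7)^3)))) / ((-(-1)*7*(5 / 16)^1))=121854851 / 10036180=12.14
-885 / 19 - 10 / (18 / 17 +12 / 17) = -2978 / 57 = -52.25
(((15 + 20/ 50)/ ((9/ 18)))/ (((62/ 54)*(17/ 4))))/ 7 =2376/ 2635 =0.90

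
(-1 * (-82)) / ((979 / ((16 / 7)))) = 1312 / 6853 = 0.19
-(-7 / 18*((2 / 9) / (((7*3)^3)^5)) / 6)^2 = -1 / 22369449707924850854825184587407420278982404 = -0.00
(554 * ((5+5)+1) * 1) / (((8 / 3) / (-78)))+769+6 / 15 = -1774801 / 10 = -177480.10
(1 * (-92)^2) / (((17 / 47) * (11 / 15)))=5967120 / 187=31909.73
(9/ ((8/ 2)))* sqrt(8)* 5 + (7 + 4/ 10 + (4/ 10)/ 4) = 39.32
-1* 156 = -156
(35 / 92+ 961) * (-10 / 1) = -442235 / 46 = -9613.80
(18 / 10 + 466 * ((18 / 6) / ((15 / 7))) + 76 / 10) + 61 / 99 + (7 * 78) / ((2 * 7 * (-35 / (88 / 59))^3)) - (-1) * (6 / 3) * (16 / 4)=584437241947408 / 871756837875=670.41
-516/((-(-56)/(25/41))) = -5.62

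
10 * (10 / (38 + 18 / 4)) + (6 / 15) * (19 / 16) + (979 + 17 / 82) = 27379143 / 27880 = 982.04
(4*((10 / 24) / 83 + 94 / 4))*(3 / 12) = 23411 / 996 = 23.51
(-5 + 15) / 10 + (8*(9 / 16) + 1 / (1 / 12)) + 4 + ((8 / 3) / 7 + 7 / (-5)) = 4301 / 210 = 20.48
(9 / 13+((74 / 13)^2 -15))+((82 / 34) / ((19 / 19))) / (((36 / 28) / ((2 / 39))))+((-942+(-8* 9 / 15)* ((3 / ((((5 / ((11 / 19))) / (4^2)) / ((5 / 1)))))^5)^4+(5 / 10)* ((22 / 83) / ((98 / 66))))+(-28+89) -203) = -21471542993739073528681851270597994146401451658854021689805756803 / 59294660384916175130546370257352285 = -362115962117917236333513400000.00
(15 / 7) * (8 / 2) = 60 / 7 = 8.57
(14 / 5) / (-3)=-14 / 15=-0.93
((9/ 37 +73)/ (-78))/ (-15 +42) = -1355/ 38961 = -0.03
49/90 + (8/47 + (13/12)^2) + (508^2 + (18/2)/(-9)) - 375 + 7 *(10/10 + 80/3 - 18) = 8722515659/33840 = 257757.55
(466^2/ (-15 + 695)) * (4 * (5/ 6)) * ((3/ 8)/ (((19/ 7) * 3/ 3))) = 380023/ 2584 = 147.07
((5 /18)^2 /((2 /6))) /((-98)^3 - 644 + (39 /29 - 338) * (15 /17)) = -12325 /50162932044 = -0.00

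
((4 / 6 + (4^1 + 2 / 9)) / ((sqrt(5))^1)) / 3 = 44*sqrt(5) / 135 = 0.73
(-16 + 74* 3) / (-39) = -5.28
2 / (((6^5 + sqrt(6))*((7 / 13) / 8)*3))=89856 / 70543865-104*sqrt(6) / 634894785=0.00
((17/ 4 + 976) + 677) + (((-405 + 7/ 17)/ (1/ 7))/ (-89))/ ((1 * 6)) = 30185323/ 18156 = 1662.55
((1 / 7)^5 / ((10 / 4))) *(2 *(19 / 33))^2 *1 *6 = 5776 / 30504705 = 0.00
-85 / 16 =-5.31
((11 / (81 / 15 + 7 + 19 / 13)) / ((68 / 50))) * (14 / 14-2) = -17875 / 30634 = -0.58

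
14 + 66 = 80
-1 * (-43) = 43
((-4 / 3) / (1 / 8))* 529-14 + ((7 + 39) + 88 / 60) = -28046 / 5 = -5609.20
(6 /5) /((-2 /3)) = -9 /5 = -1.80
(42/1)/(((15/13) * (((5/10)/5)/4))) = 1456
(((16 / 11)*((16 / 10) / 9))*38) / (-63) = -4864 / 31185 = -0.16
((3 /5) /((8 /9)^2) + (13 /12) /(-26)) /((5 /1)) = 689 /4800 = 0.14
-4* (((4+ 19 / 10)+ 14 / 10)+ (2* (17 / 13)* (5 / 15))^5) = -14081441534 / 451120995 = -31.21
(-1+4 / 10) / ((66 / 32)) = -16 / 55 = -0.29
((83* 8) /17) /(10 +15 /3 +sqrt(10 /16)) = 15936 /6103-1328* sqrt(10) /30515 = 2.47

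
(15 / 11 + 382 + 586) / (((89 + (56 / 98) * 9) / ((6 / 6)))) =74641 / 7249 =10.30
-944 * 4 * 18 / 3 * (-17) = 385152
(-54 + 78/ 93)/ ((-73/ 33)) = 54384/ 2263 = 24.03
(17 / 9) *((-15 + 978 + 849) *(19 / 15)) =195092 / 45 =4335.38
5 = 5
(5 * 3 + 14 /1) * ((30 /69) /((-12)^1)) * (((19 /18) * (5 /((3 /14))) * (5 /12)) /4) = -482125 /178848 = -2.70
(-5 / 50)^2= 0.01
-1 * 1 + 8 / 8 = 0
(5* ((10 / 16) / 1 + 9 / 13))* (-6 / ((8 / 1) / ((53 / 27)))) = -36305 / 3744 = -9.70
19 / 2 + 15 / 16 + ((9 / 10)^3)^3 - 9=1824920489 / 1000000000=1.82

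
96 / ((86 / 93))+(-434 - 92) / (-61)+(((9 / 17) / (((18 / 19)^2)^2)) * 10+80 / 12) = 32682604763 / 260054712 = 125.68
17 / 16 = 1.06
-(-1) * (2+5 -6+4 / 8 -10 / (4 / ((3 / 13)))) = 12 / 13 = 0.92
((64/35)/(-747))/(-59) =64/1542555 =0.00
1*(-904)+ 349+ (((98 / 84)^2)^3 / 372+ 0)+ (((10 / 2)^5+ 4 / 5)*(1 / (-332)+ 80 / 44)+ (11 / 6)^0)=405648324715493 / 79230286080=5119.86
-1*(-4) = 4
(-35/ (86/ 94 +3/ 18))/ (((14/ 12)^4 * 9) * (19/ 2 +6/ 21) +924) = -81216/ 2728469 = -0.03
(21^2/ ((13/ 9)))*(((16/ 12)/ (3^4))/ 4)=49/ 39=1.26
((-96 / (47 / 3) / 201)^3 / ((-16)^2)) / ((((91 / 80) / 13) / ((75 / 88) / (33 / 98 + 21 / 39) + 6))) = -4729674240 / 536183654131279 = -0.00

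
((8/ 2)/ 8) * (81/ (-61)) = -81/ 122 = -0.66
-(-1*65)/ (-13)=-5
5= 5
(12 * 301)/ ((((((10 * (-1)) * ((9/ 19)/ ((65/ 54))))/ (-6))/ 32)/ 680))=3235581440/ 27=119836349.63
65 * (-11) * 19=-13585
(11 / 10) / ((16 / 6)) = 33 / 80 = 0.41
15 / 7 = 2.14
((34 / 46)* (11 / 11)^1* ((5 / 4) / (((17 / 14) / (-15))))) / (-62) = 525 / 2852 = 0.18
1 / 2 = 0.50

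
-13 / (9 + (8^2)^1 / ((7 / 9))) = -91 / 639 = -0.14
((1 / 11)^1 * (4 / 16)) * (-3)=-3 / 44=-0.07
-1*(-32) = 32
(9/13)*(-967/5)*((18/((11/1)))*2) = -313308/715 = -438.19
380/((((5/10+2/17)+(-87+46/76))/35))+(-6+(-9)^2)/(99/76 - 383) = -8912691950/57408811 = -155.25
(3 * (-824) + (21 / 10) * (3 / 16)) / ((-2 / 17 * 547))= 6722769 / 175040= 38.41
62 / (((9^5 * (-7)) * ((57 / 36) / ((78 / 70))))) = -3224 / 30541455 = -0.00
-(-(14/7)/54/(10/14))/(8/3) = 7/360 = 0.02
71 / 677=0.10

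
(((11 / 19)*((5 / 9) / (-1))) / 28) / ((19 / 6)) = -55 / 15162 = -0.00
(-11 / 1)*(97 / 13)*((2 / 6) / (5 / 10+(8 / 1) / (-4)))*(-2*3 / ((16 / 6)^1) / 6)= -1067 / 156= -6.84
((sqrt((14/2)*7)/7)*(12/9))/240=1/180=0.01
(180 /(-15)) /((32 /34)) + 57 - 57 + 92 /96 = -283 /24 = -11.79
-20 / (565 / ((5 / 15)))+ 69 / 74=23095 / 25086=0.92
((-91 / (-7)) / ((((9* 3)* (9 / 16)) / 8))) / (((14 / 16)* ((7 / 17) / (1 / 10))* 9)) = 113152 / 535815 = 0.21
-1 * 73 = -73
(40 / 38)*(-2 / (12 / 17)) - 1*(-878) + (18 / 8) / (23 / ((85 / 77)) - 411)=6616307051 / 7561392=875.01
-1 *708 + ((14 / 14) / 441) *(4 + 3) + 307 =-25262 / 63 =-400.98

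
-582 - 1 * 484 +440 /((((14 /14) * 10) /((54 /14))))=-6274 /7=-896.29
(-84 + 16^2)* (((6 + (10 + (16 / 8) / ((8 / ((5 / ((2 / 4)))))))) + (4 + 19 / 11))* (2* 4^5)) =93876224 / 11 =8534202.18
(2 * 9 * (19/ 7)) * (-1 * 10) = -3420/ 7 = -488.57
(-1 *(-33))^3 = 35937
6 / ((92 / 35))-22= -907 / 46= -19.72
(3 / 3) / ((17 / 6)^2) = 36 / 289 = 0.12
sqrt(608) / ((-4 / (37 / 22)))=-37 *sqrt(38) / 22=-10.37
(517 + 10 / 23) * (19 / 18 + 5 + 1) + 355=552799 / 138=4005.79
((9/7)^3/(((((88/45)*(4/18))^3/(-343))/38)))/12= -306707887125/10903552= -28129.17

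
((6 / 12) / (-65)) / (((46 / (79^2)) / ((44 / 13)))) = -3.53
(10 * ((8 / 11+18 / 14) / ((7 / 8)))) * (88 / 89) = 99200 / 4361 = 22.75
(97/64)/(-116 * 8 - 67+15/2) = -97/63200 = -0.00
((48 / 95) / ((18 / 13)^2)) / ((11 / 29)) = 19604 / 28215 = 0.69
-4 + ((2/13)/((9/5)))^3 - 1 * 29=-52852229/1601613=-33.00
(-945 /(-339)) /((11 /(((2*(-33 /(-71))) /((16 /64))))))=7560 /8023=0.94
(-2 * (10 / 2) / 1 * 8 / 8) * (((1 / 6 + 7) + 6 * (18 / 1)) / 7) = -3455 / 21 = -164.52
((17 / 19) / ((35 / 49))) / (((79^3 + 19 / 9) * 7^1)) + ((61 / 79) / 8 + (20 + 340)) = 47968402391923 / 133209847400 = 360.10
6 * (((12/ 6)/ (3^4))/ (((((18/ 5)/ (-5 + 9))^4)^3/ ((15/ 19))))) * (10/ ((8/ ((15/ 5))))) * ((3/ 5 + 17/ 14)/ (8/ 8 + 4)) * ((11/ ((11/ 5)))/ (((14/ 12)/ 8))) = 5080000000000000/ 262941898463811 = 19.32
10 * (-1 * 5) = -50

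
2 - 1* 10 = -8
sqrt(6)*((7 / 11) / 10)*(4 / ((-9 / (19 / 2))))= -133*sqrt(6) / 495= -0.66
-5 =-5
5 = 5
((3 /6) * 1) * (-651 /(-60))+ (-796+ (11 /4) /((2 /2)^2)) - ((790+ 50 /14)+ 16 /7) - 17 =-448191 /280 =-1600.68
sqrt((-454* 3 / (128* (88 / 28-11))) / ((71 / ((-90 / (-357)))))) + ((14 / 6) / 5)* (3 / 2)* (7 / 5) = 3* sqrt(6027758) / 106216 + 49 / 50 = 1.05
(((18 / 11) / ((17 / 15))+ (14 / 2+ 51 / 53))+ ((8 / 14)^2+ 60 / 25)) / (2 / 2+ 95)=0.13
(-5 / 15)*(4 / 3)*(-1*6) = 8 / 3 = 2.67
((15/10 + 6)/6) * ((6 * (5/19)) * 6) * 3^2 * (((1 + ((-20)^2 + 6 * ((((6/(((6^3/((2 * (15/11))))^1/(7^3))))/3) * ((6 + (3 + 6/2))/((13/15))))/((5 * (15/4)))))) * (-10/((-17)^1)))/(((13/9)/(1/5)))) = 2290189950/600457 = 3814.08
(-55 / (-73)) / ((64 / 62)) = 1705 / 2336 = 0.73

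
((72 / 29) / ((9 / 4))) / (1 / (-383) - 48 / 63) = -257376 / 178321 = -1.44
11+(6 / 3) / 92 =11.02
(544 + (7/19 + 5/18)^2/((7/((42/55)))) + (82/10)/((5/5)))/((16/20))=592101115/857736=690.31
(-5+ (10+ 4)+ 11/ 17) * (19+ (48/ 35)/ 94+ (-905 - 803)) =-455654484/ 27965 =-16293.74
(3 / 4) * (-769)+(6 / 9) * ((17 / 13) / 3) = -269783 / 468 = -576.46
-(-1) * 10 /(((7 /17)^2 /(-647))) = -1869830 /49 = -38159.80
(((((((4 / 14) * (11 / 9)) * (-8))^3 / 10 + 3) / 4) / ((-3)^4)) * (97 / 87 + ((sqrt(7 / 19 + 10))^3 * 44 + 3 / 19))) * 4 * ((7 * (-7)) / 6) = -121.51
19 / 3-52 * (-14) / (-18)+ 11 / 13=-3892 / 117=-33.26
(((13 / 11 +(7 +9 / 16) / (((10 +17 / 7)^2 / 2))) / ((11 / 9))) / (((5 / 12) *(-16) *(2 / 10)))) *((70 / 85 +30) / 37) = -334991235 / 512061352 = -0.65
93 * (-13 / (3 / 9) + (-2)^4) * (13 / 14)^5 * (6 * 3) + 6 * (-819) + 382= -8366470727 / 268912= -31112.30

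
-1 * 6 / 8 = -3 / 4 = -0.75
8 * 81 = 648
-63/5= -12.60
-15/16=-0.94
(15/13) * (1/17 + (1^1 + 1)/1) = 525/221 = 2.38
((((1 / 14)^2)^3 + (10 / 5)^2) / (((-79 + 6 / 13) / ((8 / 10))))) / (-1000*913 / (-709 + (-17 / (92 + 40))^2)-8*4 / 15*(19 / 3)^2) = -1435085847585315 / 42343135174312093184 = -0.00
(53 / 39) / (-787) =-53 / 30693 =-0.00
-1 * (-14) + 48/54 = 134/9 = 14.89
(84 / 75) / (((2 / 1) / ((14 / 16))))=49 / 100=0.49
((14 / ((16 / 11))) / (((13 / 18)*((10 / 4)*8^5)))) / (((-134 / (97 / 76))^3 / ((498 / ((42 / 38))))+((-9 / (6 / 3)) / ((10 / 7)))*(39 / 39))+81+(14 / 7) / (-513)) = -26930467641231 / 412300610839448993792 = -0.00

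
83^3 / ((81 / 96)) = 18297184 / 27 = 677673.48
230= 230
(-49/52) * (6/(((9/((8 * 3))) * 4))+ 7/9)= -2107/468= -4.50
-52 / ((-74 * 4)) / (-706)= -13 / 52244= -0.00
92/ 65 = 1.42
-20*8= -160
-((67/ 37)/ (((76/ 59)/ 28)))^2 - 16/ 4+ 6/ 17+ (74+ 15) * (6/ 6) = -12299534838/ 8401553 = -1463.96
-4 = -4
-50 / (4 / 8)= -100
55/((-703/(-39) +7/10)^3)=3262545000/389496807127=0.01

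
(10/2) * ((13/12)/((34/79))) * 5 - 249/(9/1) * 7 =-53341/408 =-130.74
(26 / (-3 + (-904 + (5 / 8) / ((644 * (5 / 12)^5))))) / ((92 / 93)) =-5289375 / 182518198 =-0.03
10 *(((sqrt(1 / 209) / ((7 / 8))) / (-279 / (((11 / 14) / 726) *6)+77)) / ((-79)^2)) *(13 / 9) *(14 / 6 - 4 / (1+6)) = -38480 *sqrt(209) / 74012697540243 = -0.00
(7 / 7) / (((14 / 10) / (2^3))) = 40 / 7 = 5.71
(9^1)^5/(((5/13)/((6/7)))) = 4605822/35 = 131594.91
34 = 34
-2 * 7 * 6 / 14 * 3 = -18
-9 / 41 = -0.22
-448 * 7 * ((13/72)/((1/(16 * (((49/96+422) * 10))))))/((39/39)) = -1033494280/27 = -38277565.93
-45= -45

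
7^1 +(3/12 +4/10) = 153/20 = 7.65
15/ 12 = 5/ 4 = 1.25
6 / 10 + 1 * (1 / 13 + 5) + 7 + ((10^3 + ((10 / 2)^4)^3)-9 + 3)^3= 945886043059180091913178659 / 65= 14552092970141232183279670.00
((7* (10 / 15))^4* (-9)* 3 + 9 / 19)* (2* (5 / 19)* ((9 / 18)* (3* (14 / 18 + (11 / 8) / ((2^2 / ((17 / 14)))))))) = -17586386315 / 1455552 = -12082.28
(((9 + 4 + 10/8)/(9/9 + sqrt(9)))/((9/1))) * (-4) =-19/12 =-1.58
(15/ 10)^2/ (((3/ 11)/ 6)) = 49.50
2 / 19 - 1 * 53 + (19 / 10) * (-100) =-4615 / 19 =-242.89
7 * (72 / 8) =63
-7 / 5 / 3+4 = 53 / 15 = 3.53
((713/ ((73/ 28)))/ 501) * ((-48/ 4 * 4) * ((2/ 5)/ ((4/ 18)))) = -2874816/ 60955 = -47.16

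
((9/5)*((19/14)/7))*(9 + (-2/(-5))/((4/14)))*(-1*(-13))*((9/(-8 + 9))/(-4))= -106.16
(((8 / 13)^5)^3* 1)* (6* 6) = 1266637395197952 / 51185893014090757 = 0.02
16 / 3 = 5.33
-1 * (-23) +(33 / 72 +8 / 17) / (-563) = 5282813 / 229704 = 23.00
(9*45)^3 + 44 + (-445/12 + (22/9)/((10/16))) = 11957424449/180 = 66430135.83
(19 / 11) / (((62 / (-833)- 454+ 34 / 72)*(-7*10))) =40698 / 748144265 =0.00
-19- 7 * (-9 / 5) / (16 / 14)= -7.98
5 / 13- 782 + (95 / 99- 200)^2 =4948143364 / 127413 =38835.47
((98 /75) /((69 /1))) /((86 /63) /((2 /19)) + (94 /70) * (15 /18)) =1372 /1020625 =0.00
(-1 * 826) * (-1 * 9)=7434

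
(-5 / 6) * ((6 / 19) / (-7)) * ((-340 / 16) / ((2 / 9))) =-3825 / 1064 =-3.59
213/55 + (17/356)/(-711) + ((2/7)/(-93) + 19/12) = 5.45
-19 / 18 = -1.06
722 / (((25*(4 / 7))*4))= 2527 / 200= 12.64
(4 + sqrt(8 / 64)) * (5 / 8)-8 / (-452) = 5 * sqrt(2) / 32 + 569 / 226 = 2.74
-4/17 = -0.24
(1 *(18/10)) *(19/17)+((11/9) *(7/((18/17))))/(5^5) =17336003/8606250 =2.01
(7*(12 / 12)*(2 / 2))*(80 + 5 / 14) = 1125 / 2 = 562.50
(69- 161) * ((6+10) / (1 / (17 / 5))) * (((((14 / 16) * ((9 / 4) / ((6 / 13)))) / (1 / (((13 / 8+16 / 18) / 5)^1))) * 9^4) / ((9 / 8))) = -1564959123 / 25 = -62598364.92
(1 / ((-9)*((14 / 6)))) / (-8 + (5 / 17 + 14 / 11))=187 / 25263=0.01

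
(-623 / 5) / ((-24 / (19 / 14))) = 1691 / 240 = 7.05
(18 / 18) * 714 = 714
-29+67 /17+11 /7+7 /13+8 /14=-34618 /1547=-22.38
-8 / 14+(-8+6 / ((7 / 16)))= 36 / 7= 5.14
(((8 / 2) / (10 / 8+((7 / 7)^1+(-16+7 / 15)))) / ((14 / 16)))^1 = -1920 / 5579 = -0.34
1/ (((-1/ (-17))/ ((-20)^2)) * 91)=6800/ 91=74.73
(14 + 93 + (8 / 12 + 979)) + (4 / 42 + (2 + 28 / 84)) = 22871 / 21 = 1089.10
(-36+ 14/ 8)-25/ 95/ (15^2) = -34.25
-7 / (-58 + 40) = 7 / 18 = 0.39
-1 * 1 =-1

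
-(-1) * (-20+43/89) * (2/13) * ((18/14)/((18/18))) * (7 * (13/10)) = -35.13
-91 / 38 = -2.39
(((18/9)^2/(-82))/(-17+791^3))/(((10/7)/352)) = -1232/50728649535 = -0.00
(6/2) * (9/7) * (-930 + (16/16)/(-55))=-1381077/385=-3587.21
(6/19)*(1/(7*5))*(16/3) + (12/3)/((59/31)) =84348/39235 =2.15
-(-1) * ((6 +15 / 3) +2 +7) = 20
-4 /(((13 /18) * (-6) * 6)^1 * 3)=2 /39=0.05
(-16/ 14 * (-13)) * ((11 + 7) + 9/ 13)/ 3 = 92.57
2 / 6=1 / 3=0.33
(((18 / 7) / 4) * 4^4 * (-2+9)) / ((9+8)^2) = 1152 / 289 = 3.99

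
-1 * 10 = -10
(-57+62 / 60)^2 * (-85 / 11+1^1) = -104304517 / 4950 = -21071.62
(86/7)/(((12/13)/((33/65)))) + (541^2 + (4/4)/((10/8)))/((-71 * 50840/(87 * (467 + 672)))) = -1014241436399/126337400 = -8028.04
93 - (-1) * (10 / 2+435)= 533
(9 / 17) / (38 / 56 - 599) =-252 / 284801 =-0.00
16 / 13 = 1.23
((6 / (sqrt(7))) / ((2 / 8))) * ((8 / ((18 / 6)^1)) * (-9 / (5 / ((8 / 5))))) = -4608 * sqrt(7) / 175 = -69.67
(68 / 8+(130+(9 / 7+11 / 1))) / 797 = 2111 / 11158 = 0.19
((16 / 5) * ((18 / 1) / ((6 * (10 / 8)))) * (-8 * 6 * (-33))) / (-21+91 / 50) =-608256 / 959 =-634.26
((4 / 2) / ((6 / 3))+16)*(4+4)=136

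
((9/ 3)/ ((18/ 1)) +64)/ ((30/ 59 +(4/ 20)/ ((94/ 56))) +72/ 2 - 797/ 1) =-5338025/ 63255378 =-0.08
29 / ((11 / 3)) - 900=-9813 / 11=-892.09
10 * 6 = 60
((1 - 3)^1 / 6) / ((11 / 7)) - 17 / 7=-2.64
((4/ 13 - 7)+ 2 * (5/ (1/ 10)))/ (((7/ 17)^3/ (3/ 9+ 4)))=5959469/ 1029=5791.52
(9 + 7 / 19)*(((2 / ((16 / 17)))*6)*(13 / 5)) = 59007 / 190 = 310.56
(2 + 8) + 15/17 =185/17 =10.88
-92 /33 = -2.79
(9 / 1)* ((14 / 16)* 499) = 31437 / 8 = 3929.62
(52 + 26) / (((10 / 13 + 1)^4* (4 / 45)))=50124555 / 559682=89.56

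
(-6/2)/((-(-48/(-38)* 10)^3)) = 6859/4608000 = 0.00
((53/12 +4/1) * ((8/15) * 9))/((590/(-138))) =-13938/1475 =-9.45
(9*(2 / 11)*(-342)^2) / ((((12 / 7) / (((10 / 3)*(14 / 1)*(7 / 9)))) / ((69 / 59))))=3075763320 / 649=4739234.70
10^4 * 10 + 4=100004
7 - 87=-80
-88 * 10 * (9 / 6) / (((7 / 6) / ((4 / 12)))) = -2640 / 7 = -377.14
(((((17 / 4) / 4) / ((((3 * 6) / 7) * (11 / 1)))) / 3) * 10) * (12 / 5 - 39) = -7259 / 1584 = -4.58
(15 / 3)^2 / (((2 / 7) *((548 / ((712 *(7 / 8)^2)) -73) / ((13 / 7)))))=-1417325 / 627938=-2.26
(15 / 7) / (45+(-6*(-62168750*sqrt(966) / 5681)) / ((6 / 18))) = -1403207 / 545422234583032653+877467500*sqrt(966) / 77917462083290379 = 0.00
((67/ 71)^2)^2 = 20151121/ 25411681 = 0.79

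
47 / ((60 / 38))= 893 / 30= 29.77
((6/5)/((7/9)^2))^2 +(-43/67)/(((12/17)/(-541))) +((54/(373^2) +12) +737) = 8358158256406811/6714379452900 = 1244.81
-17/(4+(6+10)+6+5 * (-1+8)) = -17/61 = -0.28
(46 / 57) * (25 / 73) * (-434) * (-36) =5989200 / 1387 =4318.10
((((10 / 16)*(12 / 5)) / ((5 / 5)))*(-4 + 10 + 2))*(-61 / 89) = -732 / 89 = -8.22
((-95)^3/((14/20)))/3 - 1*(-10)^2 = -8575850/21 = -408373.81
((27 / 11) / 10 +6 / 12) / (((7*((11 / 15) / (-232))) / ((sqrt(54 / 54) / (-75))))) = 9512 / 21175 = 0.45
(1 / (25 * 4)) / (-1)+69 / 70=683 / 700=0.98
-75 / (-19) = 3.95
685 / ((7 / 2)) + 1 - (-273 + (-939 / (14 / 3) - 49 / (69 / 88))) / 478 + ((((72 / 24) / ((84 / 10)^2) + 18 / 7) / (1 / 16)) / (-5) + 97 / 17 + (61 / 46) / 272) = 142999076967 / 732640160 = 195.18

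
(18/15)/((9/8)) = 16/15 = 1.07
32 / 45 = 0.71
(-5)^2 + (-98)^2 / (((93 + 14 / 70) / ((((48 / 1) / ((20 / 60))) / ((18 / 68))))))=13067265 / 233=56082.68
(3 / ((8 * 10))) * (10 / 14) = 3 / 112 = 0.03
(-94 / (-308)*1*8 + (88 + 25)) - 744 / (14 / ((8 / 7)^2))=173673 / 3773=46.03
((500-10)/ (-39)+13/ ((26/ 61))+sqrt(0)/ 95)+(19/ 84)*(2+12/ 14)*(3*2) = 83371/ 3822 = 21.81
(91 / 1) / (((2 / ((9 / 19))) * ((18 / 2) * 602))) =13 / 3268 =0.00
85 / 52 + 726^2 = 27408037 / 52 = 527077.63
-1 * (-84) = 84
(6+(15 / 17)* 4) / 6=27 / 17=1.59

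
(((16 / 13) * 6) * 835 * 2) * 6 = 73993.85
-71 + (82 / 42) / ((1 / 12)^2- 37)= -2649487 / 37289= -71.05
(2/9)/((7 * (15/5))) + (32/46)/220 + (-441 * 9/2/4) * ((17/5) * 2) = -3226343297/956340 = -3373.64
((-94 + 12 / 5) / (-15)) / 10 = 229 / 375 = 0.61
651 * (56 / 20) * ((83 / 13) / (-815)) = -756462 / 52975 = -14.28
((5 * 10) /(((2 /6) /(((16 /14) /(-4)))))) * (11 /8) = -825 /14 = -58.93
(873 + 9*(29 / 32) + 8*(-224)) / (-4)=29147 / 128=227.71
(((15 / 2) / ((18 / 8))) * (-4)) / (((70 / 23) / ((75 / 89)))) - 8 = -7284 / 623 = -11.69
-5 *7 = -35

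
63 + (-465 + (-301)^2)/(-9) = -89569/9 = -9952.11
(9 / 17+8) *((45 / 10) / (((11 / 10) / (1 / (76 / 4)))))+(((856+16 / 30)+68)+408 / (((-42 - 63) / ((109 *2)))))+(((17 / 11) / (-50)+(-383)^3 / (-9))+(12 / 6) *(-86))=69863947561147 / 11191950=6242339.14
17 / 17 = 1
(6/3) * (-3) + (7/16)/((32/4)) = -761/128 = -5.95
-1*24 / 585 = -8 / 195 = -0.04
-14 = -14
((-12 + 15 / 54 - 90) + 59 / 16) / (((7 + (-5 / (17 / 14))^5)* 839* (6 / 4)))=20044121269 / 302781991645224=0.00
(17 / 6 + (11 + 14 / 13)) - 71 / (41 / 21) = -21.46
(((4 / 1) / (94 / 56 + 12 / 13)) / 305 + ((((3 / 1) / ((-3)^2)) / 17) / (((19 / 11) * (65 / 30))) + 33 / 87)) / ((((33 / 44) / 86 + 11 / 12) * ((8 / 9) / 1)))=83291569191 / 175858633925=0.47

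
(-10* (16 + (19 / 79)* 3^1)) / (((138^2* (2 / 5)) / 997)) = -32925925 / 1504476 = -21.89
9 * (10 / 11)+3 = 123 / 11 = 11.18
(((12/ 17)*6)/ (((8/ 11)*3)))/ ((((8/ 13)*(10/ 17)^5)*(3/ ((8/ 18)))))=11943503/ 1800000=6.64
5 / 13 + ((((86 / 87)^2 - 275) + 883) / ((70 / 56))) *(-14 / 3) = -3355037669 / 1475955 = -2273.13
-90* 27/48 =-405/8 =-50.62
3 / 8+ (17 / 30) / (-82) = 1811 / 4920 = 0.37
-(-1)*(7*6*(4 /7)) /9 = 8 /3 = 2.67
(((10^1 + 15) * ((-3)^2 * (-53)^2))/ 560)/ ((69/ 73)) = 3075855/ 2576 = 1194.04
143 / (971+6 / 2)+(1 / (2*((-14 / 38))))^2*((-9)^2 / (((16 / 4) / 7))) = 14248375 / 54544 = 261.23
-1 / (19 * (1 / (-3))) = 3 / 19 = 0.16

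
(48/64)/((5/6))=9/10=0.90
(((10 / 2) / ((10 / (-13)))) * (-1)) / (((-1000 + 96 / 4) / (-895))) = 11635 / 1952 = 5.96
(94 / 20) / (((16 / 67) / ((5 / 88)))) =3149 / 2816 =1.12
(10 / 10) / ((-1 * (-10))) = 1 / 10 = 0.10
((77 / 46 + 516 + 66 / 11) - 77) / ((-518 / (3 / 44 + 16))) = -2075247 / 149776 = -13.86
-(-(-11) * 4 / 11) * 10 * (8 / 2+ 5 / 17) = -171.76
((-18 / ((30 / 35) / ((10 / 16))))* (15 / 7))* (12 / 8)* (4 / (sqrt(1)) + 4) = -337.50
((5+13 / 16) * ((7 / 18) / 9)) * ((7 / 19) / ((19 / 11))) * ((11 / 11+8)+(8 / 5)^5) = 1017461137 / 974700000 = 1.04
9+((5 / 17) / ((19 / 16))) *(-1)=2827 / 323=8.75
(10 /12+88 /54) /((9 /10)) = 665 /243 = 2.74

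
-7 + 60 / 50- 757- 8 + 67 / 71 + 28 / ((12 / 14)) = -785107 / 1065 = -737.19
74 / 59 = 1.25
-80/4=-20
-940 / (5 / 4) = -752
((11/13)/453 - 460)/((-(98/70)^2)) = 67723225/288561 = 234.69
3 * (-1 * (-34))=102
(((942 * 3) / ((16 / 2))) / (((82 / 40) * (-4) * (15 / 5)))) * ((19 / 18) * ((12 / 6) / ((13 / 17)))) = -253555 / 6396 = -39.64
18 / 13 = 1.38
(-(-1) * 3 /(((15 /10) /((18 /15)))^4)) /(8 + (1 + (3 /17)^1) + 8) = 3264 /45625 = 0.07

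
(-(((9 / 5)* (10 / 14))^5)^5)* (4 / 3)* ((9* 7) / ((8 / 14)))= -2153693963075557766310747 / 27368747340080916343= -78691.73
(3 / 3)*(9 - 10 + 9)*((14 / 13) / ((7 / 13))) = 16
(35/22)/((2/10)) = 175/22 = 7.95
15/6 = 5/2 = 2.50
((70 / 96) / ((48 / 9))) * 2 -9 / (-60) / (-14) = 1177 / 4480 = 0.26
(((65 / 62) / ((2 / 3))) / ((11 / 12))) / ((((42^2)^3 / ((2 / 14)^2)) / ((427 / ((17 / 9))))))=3965 / 2749869372096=0.00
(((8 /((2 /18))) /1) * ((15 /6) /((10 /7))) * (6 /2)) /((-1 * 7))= -54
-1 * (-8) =8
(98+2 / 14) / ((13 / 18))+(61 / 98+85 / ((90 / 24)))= 608383 / 3822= 159.18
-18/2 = -9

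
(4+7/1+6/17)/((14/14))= 193/17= 11.35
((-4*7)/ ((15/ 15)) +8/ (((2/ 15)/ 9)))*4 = 2048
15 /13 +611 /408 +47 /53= 994627 /281112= 3.54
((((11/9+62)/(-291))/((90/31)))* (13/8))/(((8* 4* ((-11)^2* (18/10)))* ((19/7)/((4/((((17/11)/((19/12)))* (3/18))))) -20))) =1605149/1829785427712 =0.00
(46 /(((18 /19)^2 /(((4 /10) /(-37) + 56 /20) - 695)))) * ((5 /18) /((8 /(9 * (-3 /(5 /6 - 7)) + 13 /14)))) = -2922939887873 /447104448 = -6537.49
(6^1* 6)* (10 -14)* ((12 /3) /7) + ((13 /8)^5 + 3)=-15587189 /229376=-67.95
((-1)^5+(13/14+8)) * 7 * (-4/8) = -111/4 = -27.75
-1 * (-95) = 95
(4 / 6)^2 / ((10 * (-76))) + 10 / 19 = 899 / 1710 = 0.53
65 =65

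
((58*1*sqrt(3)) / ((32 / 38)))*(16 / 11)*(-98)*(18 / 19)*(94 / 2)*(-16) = 76938624*sqrt(3) / 11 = 12114691.44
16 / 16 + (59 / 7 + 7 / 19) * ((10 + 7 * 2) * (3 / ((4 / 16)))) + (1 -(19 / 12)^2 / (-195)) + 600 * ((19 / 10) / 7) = 10077566893 / 3734640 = 2698.40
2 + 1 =3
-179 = -179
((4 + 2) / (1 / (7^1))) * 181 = 7602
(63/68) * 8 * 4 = 504/17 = 29.65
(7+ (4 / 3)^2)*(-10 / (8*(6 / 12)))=-395 / 18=-21.94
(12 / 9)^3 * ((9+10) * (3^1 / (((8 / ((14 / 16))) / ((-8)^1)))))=-1064 / 9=-118.22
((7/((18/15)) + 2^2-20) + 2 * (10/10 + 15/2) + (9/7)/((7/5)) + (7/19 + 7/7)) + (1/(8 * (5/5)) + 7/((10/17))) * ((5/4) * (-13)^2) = 227855297/89376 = 2549.40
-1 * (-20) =20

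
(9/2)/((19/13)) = 117/38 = 3.08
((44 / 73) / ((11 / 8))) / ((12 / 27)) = 72 / 73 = 0.99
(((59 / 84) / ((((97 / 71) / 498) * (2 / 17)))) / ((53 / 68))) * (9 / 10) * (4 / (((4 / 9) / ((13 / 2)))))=105807064779 / 719740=147007.34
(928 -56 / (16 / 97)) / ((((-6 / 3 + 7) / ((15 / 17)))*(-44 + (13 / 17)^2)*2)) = -1.20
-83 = -83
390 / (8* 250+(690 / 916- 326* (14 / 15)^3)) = 602842500 / 2682963223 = 0.22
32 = 32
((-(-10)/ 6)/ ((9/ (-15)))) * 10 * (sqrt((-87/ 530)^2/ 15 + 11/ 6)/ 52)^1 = -5 * sqrt(115984785)/ 74412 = -0.72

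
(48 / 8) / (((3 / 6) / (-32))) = -384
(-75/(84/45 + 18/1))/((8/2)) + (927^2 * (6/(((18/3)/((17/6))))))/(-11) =-2902252851/13112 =-221343.26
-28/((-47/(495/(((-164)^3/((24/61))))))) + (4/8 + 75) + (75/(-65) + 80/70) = 1357388731864/17981282137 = 75.49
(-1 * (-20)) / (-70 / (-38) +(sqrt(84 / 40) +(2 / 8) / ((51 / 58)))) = 798649800 / 45476843-37558440 * sqrt(210) / 45476843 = 5.59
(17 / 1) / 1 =17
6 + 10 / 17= 112 / 17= 6.59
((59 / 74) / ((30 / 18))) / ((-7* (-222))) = 59 / 191660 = 0.00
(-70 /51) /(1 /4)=-280 /51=-5.49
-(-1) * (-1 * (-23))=23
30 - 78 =-48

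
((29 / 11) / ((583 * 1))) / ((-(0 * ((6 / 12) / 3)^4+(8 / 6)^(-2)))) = -464 / 57717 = -0.01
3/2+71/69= 349/138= 2.53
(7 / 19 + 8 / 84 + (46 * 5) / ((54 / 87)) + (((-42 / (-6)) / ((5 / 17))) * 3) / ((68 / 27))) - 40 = 8603299 / 23940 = 359.37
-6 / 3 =-2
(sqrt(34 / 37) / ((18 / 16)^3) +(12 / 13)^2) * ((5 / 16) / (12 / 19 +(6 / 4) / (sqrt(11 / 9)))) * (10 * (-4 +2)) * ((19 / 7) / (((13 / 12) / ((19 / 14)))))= -281493360 * sqrt(11) / 54795377 - 333621760 * sqrt(13838) / 2915178903 +1545195520 * sqrt(1258) / 8745536709 +434586240 / 54795377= -16.30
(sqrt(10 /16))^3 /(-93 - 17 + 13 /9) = -45* sqrt(10) /31264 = -0.00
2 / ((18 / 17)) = 17 / 9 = 1.89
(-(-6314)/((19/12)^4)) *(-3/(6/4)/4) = -65463552/130321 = -502.33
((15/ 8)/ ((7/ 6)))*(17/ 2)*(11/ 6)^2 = 10285/ 224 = 45.92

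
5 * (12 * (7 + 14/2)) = 840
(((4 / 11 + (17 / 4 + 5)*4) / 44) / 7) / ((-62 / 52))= -5343 / 52514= -0.10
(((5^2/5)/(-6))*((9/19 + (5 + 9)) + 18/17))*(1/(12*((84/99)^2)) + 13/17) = -1177464815/103318656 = -11.40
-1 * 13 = -13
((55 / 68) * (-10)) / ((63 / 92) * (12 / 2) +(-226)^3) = 6325 / 9026760419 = 0.00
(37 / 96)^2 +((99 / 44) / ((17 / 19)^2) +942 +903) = 4921898617 / 2663424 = 1847.96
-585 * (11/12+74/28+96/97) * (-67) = 484280355/2716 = 178306.46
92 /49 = 1.88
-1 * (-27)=27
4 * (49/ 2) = 98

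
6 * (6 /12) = 3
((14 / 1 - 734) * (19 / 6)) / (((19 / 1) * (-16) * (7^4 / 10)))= 0.03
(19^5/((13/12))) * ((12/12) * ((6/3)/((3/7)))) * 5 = 693307720/13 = 53331363.08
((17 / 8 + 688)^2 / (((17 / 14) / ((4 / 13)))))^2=45526794026387569 / 3125824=14564733659.47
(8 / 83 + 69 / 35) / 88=6007 / 255640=0.02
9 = 9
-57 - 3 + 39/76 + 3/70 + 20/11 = -1686131/29260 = -57.63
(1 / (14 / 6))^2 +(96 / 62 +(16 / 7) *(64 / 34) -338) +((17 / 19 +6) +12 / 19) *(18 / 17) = -158964611 / 490637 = -324.00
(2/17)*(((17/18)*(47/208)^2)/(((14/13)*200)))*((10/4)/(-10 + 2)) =-2209/268369920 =-0.00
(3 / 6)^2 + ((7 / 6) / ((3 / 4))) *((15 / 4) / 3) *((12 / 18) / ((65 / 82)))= 2647 / 1404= 1.89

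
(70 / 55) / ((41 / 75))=1050 / 451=2.33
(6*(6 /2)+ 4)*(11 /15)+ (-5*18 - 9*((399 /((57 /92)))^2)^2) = -23220803210068 /15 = -1548053547337.87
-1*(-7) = 7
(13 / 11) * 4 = 4.73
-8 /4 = -2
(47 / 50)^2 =2209 / 2500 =0.88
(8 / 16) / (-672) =-0.00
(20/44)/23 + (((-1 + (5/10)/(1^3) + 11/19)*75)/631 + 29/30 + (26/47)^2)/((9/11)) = 1435285704971/904550807655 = 1.59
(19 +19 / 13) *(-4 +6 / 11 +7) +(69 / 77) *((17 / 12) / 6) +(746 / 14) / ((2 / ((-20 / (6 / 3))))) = -357905 / 1848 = -193.67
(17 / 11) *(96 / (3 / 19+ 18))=10336 / 1265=8.17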